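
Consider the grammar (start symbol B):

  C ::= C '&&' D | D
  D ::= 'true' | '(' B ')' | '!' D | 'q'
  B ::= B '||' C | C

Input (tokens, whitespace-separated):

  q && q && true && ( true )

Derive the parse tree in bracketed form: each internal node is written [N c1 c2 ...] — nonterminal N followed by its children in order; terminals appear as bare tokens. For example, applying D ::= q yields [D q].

[B [C [C [C [C [D q]] && [D q]] && [D true]] && [D ( [B [C [D true]]] )]]]

B
C
C && D
C && D && D
C && D && D && D
D && D && D && D
q && D && D && D
q && q && D && D
q && q && true && D
q && q && true && ( B )
q && q && true && ( C )
q && q && true && ( D )
q && q && true && ( true )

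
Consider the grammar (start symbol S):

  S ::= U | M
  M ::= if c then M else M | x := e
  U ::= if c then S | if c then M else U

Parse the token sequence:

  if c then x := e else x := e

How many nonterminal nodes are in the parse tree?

4

[S [M if c then [M x := e] else [M x := e]]]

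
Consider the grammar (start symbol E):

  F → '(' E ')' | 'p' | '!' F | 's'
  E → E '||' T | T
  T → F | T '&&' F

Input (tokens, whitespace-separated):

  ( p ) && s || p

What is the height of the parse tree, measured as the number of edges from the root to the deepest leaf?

[E [E [T [T [F ( [E [T [F p]]] )]] && [F s]]] || [T [F p]]]

8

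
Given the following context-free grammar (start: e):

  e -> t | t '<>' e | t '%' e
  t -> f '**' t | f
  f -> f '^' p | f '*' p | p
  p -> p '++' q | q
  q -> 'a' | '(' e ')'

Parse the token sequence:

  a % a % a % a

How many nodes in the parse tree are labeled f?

[e [t [f [p [q a]]]] % [e [t [f [p [q a]]]] % [e [t [f [p [q a]]]] % [e [t [f [p [q a]]]]]]]]

4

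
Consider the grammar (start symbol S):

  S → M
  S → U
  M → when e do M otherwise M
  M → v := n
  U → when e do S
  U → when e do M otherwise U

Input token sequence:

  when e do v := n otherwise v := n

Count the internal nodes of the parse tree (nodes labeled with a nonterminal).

[S [M when e do [M v := n] otherwise [M v := n]]]

4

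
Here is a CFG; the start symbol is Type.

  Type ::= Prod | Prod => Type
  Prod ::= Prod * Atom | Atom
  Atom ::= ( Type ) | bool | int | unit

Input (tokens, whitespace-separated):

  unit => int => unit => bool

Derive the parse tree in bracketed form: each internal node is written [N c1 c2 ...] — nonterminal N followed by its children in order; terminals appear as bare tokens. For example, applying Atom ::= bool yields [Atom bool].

Type
Prod => Type
Atom => Type
unit => Type
unit => Prod => Type
unit => Atom => Type
unit => int => Type
unit => int => Prod => Type
unit => int => Atom => Type
unit => int => unit => Type
unit => int => unit => Prod
unit => int => unit => Atom
unit => int => unit => bool

[Type [Prod [Atom unit]] => [Type [Prod [Atom int]] => [Type [Prod [Atom unit]] => [Type [Prod [Atom bool]]]]]]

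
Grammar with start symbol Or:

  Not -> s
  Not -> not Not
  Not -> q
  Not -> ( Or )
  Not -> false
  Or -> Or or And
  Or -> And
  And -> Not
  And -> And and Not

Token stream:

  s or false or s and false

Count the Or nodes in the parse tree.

[Or [Or [Or [And [Not s]]] or [And [Not false]]] or [And [And [Not s]] and [Not false]]]

3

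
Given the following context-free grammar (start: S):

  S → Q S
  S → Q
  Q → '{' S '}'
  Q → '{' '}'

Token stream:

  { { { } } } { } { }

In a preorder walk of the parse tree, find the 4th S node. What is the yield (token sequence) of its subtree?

{ } { }

[S [Q { [S [Q { [S [Q { }]] }]] }] [S [Q { }] [S [Q { }]]]]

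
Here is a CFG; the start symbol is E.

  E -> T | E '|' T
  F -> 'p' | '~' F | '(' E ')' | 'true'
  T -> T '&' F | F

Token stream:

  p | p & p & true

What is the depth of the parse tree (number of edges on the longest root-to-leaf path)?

5

[E [E [T [F p]]] | [T [T [T [F p]] & [F p]] & [F true]]]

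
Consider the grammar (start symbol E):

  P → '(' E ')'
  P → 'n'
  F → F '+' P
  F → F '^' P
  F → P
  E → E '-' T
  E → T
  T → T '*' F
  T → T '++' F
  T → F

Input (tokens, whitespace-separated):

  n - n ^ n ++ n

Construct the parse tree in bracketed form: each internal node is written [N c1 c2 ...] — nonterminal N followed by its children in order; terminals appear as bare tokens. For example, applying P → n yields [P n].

E
E - T
T - T
F - T
P - T
n - T
n - T ++ F
n - F ++ F
n - F ^ P ++ F
n - P ^ P ++ F
n - n ^ P ++ F
n - n ^ n ++ F
n - n ^ n ++ P
n - n ^ n ++ n

[E [E [T [F [P n]]]] - [T [T [F [F [P n]] ^ [P n]]] ++ [F [P n]]]]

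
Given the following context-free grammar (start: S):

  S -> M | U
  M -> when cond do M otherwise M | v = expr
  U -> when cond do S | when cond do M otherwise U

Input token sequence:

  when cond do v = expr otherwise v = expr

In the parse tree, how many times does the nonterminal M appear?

[S [M when cond do [M v = expr] otherwise [M v = expr]]]

3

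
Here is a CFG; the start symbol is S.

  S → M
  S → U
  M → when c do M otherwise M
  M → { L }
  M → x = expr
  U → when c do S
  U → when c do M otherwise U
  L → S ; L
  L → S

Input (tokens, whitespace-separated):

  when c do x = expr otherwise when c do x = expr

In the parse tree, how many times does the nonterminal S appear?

[S [U when c do [M x = expr] otherwise [U when c do [S [M x = expr]]]]]

2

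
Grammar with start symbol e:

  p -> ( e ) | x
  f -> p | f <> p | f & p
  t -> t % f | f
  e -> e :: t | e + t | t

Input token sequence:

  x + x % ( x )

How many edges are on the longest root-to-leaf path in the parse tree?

[e [e [t [f [p x]]]] + [t [t [f [p x]]] % [f [p ( [e [t [f [p x]]]] )]]]]

8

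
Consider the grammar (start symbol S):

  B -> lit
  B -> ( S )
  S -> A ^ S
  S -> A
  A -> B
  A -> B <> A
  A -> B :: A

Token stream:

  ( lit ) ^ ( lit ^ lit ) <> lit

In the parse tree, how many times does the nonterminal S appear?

[S [A [B ( [S [A [B lit]]] )]] ^ [S [A [B ( [S [A [B lit]] ^ [S [A [B lit]]]] )] <> [A [B lit]]]]]

5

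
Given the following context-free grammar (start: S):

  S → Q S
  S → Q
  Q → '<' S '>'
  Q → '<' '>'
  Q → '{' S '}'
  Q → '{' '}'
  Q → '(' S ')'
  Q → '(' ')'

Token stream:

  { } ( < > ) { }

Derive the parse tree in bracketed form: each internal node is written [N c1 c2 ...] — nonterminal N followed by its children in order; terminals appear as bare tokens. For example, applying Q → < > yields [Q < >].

[S [Q { }] [S [Q ( [S [Q < >]] )] [S [Q { }]]]]

S
Q S
{ } S
{ } Q S
{ } ( S ) S
{ } ( Q ) S
{ } ( < > ) S
{ } ( < > ) Q
{ } ( < > ) { }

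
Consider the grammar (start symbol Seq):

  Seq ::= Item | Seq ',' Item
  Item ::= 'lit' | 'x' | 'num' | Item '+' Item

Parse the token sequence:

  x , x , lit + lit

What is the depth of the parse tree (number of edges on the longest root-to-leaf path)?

[Seq [Seq [Seq [Item x]] , [Item x]] , [Item [Item lit] + [Item lit]]]

4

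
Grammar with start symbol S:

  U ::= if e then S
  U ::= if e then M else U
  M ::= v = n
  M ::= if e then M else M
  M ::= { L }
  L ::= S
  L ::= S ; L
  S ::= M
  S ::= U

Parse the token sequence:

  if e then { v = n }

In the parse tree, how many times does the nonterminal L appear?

1

[S [U if e then [S [M { [L [S [M v = n]]] }]]]]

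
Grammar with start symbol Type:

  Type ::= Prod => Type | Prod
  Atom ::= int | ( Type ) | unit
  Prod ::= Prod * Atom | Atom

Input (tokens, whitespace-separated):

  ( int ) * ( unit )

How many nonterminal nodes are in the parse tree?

[Type [Prod [Prod [Atom ( [Type [Prod [Atom int]]] )]] * [Atom ( [Type [Prod [Atom unit]]] )]]]

11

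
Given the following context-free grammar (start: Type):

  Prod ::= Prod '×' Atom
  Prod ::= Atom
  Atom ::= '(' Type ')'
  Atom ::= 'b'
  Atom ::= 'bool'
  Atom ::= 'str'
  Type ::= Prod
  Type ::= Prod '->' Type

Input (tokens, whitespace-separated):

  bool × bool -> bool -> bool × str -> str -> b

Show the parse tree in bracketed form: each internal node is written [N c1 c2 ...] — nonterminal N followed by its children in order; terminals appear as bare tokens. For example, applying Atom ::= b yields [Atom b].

Type
Prod -> Type
Prod × Atom -> Type
Atom × Atom -> Type
bool × Atom -> Type
bool × bool -> Type
bool × bool -> Prod -> Type
bool × bool -> Atom -> Type
bool × bool -> bool -> Type
bool × bool -> bool -> Prod -> Type
bool × bool -> bool -> Prod × Atom -> Type
bool × bool -> bool -> Atom × Atom -> Type
bool × bool -> bool -> bool × Atom -> Type
bool × bool -> bool -> bool × str -> Type
bool × bool -> bool -> bool × str -> Prod -> Type
bool × bool -> bool -> bool × str -> Atom -> Type
bool × bool -> bool -> bool × str -> str -> Type
bool × bool -> bool -> bool × str -> str -> Prod
bool × bool -> bool -> bool × str -> str -> Atom
bool × bool -> bool -> bool × str -> str -> b

[Type [Prod [Prod [Atom bool]] × [Atom bool]] -> [Type [Prod [Atom bool]] -> [Type [Prod [Prod [Atom bool]] × [Atom str]] -> [Type [Prod [Atom str]] -> [Type [Prod [Atom b]]]]]]]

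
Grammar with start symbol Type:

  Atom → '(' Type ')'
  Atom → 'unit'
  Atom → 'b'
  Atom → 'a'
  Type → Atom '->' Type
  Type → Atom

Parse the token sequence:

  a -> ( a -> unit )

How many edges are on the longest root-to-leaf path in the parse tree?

6

[Type [Atom a] -> [Type [Atom ( [Type [Atom a] -> [Type [Atom unit]]] )]]]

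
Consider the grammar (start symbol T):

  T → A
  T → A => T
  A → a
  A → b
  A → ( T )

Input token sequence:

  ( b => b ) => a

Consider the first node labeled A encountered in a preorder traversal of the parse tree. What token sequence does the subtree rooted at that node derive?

( b => b )

[T [A ( [T [A b] => [T [A b]]] )] => [T [A a]]]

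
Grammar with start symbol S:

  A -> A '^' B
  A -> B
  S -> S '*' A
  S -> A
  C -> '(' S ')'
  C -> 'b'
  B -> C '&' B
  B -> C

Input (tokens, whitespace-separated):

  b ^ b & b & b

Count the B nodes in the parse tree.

[S [A [A [B [C b]]] ^ [B [C b] & [B [C b] & [B [C b]]]]]]

4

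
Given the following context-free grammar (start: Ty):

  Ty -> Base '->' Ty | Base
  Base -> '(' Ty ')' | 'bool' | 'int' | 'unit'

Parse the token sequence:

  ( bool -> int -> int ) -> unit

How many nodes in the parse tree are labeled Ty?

[Ty [Base ( [Ty [Base bool] -> [Ty [Base int] -> [Ty [Base int]]]] )] -> [Ty [Base unit]]]

5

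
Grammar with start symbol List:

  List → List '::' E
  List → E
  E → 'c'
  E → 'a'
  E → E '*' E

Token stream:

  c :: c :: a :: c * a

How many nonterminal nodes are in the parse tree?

10

[List [List [List [List [E c]] :: [E c]] :: [E a]] :: [E [E c] * [E a]]]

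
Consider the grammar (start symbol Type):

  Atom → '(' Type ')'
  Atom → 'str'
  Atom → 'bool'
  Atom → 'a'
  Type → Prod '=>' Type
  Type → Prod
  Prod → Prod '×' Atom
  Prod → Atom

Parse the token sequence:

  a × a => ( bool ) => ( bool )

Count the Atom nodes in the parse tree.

6

[Type [Prod [Prod [Atom a]] × [Atom a]] => [Type [Prod [Atom ( [Type [Prod [Atom bool]]] )]] => [Type [Prod [Atom ( [Type [Prod [Atom bool]]] )]]]]]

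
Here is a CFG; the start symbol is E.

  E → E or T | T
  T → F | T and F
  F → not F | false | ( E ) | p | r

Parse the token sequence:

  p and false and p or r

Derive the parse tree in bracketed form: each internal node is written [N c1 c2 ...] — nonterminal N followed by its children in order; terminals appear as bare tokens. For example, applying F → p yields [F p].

[E [E [T [T [T [F p]] and [F false]] and [F p]]] or [T [F r]]]

E
E or T
T or T
T and F or T
T and F and F or T
F and F and F or T
p and F and F or T
p and false and F or T
p and false and p or T
p and false and p or F
p and false and p or r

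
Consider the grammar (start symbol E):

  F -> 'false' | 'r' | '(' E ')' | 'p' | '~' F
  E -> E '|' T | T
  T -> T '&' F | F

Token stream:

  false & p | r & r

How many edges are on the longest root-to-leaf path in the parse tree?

[E [E [T [T [F false]] & [F p]]] | [T [T [F r]] & [F r]]]

5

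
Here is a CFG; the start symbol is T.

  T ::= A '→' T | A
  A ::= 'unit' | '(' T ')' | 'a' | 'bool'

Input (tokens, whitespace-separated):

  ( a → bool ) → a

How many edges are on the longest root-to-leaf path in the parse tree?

[T [A ( [T [A a] → [T [A bool]]] )] → [T [A a]]]

5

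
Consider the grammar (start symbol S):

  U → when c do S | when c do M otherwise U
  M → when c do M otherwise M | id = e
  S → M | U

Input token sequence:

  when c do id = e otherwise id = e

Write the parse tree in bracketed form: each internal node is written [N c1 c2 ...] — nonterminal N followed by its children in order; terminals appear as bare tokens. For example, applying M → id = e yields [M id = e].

[S [M when c do [M id = e] otherwise [M id = e]]]

S
M
when c do M otherwise M
when c do id = e otherwise M
when c do id = e otherwise id = e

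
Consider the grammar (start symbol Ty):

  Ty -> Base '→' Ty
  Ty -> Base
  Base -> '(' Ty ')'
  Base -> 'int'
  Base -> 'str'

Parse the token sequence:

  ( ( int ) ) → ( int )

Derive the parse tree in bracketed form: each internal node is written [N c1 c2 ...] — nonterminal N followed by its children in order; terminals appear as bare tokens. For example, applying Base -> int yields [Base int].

Ty
Base → Ty
( Ty ) → Ty
( Base ) → Ty
( ( Ty ) ) → Ty
( ( Base ) ) → Ty
( ( int ) ) → Ty
( ( int ) ) → Base
( ( int ) ) → ( Ty )
( ( int ) ) → ( Base )
( ( int ) ) → ( int )

[Ty [Base ( [Ty [Base ( [Ty [Base int]] )]] )] → [Ty [Base ( [Ty [Base int]] )]]]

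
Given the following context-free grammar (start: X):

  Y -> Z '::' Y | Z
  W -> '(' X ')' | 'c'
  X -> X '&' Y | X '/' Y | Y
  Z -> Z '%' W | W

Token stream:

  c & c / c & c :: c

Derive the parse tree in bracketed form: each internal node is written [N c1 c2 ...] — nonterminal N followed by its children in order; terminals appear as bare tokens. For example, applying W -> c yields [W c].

[X [X [X [X [Y [Z [W c]]]] & [Y [Z [W c]]]] / [Y [Z [W c]]]] & [Y [Z [W c]] :: [Y [Z [W c]]]]]

X
X & Y
X / Y & Y
X & Y / Y & Y
Y & Y / Y & Y
Z & Y / Y & Y
W & Y / Y & Y
c & Y / Y & Y
c & Z / Y & Y
c & W / Y & Y
c & c / Y & Y
c & c / Z & Y
c & c / W & Y
c & c / c & Y
c & c / c & Z :: Y
c & c / c & W :: Y
c & c / c & c :: Y
c & c / c & c :: Z
c & c / c & c :: W
c & c / c & c :: c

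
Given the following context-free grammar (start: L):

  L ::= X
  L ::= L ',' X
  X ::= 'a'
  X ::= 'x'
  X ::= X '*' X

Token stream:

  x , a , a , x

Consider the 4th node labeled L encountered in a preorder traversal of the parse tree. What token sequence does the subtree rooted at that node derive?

x

[L [L [L [L [X x]] , [X a]] , [X a]] , [X x]]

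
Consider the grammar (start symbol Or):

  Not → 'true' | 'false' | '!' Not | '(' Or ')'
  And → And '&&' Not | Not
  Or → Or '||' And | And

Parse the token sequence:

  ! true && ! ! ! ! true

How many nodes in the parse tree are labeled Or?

[Or [And [And [Not ! [Not true]]] && [Not ! [Not ! [Not ! [Not ! [Not true]]]]]]]

1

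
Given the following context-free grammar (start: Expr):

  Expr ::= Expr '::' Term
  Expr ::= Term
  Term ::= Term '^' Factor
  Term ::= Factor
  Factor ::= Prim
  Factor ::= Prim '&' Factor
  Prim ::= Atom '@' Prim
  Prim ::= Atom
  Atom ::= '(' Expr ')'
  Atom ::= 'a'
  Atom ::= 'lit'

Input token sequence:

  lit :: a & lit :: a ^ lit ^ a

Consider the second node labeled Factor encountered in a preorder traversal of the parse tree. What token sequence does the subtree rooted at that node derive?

[Expr [Expr [Expr [Term [Factor [Prim [Atom lit]]]]] :: [Term [Factor [Prim [Atom a]] & [Factor [Prim [Atom lit]]]]]] :: [Term [Term [Term [Factor [Prim [Atom a]]]] ^ [Factor [Prim [Atom lit]]]] ^ [Factor [Prim [Atom a]]]]]

a & lit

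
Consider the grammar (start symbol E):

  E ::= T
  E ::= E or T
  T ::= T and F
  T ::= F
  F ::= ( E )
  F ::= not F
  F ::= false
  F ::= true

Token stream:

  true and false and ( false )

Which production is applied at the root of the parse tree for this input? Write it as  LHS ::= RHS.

[E [T [T [T [F true]] and [F false]] and [F ( [E [T [F false]]] )]]]

E ::= T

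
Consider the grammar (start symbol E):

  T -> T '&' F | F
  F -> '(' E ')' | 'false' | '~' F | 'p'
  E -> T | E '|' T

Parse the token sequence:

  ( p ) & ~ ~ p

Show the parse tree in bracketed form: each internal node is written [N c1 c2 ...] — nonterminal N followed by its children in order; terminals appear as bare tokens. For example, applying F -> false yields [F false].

E
T
T & F
F & F
( E ) & F
( T ) & F
( F ) & F
( p ) & F
( p ) & ~ F
( p ) & ~ ~ F
( p ) & ~ ~ p

[E [T [T [F ( [E [T [F p]]] )]] & [F ~ [F ~ [F p]]]]]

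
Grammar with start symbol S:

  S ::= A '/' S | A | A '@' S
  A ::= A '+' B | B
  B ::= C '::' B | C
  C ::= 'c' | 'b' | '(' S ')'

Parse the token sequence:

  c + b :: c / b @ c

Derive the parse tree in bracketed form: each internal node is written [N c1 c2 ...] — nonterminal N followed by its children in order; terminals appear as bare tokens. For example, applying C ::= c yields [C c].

[S [A [A [B [C c]]] + [B [C b] :: [B [C c]]]] / [S [A [B [C b]]] @ [S [A [B [C c]]]]]]

S
A / S
A + B / S
B + B / S
C + B / S
c + B / S
c + C :: B / S
c + b :: B / S
c + b :: C / S
c + b :: c / S
c + b :: c / A @ S
c + b :: c / B @ S
c + b :: c / C @ S
c + b :: c / b @ S
c + b :: c / b @ A
c + b :: c / b @ B
c + b :: c / b @ C
c + b :: c / b @ c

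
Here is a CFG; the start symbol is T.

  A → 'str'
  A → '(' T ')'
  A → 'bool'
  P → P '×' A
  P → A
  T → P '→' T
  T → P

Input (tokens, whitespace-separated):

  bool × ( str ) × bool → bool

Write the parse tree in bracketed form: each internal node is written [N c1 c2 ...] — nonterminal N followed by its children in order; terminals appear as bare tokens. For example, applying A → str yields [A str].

[T [P [P [P [A bool]] × [A ( [T [P [A str]]] )]] × [A bool]] → [T [P [A bool]]]]

T
P → T
P × A → T
P × A × A → T
A × A × A → T
bool × A × A → T
bool × ( T ) × A → T
bool × ( P ) × A → T
bool × ( A ) × A → T
bool × ( str ) × A → T
bool × ( str ) × bool → T
bool × ( str ) × bool → P
bool × ( str ) × bool → A
bool × ( str ) × bool → bool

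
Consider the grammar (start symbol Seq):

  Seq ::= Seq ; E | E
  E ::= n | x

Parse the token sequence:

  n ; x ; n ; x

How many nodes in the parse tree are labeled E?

[Seq [Seq [Seq [Seq [E n]] ; [E x]] ; [E n]] ; [E x]]

4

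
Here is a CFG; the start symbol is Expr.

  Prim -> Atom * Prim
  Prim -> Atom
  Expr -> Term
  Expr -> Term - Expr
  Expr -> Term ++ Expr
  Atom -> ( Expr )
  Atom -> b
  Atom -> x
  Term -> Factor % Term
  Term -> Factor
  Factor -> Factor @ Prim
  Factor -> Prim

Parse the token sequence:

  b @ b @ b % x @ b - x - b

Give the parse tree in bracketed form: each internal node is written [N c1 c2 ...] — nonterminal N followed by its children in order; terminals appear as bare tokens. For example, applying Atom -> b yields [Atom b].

[Expr [Term [Factor [Factor [Factor [Prim [Atom b]]] @ [Prim [Atom b]]] @ [Prim [Atom b]]] % [Term [Factor [Factor [Prim [Atom x]]] @ [Prim [Atom b]]]]] - [Expr [Term [Factor [Prim [Atom x]]]] - [Expr [Term [Factor [Prim [Atom b]]]]]]]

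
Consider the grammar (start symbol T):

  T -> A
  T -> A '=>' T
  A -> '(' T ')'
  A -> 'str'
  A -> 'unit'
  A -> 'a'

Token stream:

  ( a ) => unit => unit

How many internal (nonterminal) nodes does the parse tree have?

[T [A ( [T [A a]] )] => [T [A unit] => [T [A unit]]]]

8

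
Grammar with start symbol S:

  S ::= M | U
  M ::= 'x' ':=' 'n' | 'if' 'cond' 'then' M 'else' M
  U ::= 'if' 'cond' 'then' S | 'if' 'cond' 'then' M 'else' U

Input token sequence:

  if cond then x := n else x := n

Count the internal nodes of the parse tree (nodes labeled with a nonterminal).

4

[S [M if cond then [M x := n] else [M x := n]]]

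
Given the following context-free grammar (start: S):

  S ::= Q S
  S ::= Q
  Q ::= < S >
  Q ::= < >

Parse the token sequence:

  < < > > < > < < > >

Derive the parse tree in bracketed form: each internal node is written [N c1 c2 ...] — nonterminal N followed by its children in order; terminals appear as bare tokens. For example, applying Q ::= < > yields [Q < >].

[S [Q < [S [Q < >]] >] [S [Q < >] [S [Q < [S [Q < >]] >]]]]

S
Q S
< S > S
< Q > S
< < > > S
< < > > Q S
< < > > < > S
< < > > < > Q
< < > > < > < S >
< < > > < > < Q >
< < > > < > < < > >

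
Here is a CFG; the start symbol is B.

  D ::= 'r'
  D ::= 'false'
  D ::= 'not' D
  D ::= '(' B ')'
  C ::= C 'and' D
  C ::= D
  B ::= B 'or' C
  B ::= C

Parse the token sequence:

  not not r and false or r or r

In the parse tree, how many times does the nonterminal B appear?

[B [B [B [C [C [D not [D not [D r]]]] and [D false]]] or [C [D r]]] or [C [D r]]]

3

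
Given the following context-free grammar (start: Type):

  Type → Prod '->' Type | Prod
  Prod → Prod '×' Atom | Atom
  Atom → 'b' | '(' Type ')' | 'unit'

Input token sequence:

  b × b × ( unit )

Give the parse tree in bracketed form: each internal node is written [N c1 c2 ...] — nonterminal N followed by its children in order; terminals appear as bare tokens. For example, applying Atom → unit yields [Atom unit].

Type
Prod
Prod × Atom
Prod × Atom × Atom
Atom × Atom × Atom
b × Atom × Atom
b × b × Atom
b × b × ( Type )
b × b × ( Prod )
b × b × ( Atom )
b × b × ( unit )

[Type [Prod [Prod [Prod [Atom b]] × [Atom b]] × [Atom ( [Type [Prod [Atom unit]]] )]]]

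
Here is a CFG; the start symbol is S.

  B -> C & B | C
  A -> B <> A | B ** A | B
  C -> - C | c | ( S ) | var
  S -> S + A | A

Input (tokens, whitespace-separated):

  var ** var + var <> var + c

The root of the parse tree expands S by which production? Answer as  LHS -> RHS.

S -> S + A

[S [S [S [A [B [C var]] ** [A [B [C var]]]]] + [A [B [C var]] <> [A [B [C var]]]]] + [A [B [C c]]]]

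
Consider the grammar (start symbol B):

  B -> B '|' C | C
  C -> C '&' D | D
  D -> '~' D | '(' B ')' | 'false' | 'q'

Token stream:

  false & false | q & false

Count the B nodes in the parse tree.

[B [B [C [C [D false]] & [D false]]] | [C [C [D q]] & [D false]]]

2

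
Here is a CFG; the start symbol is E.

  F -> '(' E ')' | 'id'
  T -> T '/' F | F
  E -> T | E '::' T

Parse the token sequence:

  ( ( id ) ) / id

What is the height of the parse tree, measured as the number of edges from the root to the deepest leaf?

10

[E [T [T [F ( [E [T [F ( [E [T [F id]]] )]]] )]] / [F id]]]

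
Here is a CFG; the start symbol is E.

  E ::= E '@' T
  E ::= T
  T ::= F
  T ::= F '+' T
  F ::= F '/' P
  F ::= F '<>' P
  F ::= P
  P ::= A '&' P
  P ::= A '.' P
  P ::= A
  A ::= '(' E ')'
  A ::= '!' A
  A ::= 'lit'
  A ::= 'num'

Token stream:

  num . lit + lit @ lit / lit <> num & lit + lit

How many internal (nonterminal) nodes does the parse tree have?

[E [E [T [F [P [A num] . [P [A lit]]]] + [T [F [P [A lit]]]]]] @ [T [F [F [F [P [A lit]]] / [P [A lit]]] <> [P [A num] & [P [A lit]]]] + [T [F [P [A lit]]]]]]

28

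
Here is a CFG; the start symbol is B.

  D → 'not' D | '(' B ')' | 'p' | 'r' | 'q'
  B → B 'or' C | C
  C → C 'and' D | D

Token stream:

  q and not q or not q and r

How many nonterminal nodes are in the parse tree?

[B [B [C [C [D q]] and [D not [D q]]]] or [C [C [D not [D q]]] and [D r]]]

12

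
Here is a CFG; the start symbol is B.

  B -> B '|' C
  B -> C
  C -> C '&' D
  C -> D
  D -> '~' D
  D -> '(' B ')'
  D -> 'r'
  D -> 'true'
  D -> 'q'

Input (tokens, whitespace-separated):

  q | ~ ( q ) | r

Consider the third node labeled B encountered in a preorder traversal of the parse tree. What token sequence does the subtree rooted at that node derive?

q

[B [B [B [C [D q]]] | [C [D ~ [D ( [B [C [D q]]] )]]]] | [C [D r]]]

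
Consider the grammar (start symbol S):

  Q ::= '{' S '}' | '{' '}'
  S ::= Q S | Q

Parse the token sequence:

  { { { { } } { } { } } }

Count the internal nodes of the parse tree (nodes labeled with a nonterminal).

12

[S [Q { [S [Q { [S [Q { [S [Q { }]] }] [S [Q { }] [S [Q { }]]]] }]] }]]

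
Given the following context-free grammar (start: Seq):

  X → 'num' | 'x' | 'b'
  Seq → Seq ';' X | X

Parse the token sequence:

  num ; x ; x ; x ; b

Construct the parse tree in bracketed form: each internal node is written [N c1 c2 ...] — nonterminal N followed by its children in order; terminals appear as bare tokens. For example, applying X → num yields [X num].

[Seq [Seq [Seq [Seq [Seq [X num]] ; [X x]] ; [X x]] ; [X x]] ; [X b]]

Seq
Seq ; X
Seq ; X ; X
Seq ; X ; X ; X
Seq ; X ; X ; X ; X
X ; X ; X ; X ; X
num ; X ; X ; X ; X
num ; x ; X ; X ; X
num ; x ; x ; X ; X
num ; x ; x ; x ; X
num ; x ; x ; x ; b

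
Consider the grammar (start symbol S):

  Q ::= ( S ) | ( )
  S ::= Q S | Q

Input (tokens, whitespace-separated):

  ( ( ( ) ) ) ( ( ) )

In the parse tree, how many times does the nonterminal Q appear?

5

[S [Q ( [S [Q ( [S [Q ( )]] )]] )] [S [Q ( [S [Q ( )]] )]]]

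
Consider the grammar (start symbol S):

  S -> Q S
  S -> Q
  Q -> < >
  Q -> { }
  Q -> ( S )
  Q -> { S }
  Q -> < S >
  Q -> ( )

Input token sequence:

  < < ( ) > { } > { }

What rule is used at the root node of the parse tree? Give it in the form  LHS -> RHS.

S -> Q S

[S [Q < [S [Q < [S [Q ( )]] >] [S [Q { }]]] >] [S [Q { }]]]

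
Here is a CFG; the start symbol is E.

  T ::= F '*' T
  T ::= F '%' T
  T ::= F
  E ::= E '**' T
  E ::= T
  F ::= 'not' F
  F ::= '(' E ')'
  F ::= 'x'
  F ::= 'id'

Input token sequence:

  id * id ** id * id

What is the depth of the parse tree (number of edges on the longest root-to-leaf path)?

5

[E [E [T [F id] * [T [F id]]]] ** [T [F id] * [T [F id]]]]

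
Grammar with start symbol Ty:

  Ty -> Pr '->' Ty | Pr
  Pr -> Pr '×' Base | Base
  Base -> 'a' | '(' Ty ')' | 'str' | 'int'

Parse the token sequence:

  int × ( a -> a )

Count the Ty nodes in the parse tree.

[Ty [Pr [Pr [Base int]] × [Base ( [Ty [Pr [Base a]] -> [Ty [Pr [Base a]]]] )]]]

3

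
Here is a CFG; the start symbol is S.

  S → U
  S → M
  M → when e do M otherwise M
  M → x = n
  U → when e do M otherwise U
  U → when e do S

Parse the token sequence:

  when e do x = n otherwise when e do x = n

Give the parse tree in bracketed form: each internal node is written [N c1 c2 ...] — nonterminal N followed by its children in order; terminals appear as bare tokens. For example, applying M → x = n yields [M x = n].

[S [U when e do [M x = n] otherwise [U when e do [S [M x = n]]]]]

S
U
when e do M otherwise U
when e do x = n otherwise U
when e do x = n otherwise when e do S
when e do x = n otherwise when e do M
when e do x = n otherwise when e do x = n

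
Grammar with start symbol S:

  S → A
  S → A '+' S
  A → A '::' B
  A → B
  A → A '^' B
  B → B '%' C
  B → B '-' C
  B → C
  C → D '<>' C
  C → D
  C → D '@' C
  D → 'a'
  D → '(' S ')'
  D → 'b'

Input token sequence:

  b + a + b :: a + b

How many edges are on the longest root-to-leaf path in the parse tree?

[S [A [B [C [D b]]]] + [S [A [B [C [D a]]]] + [S [A [A [B [C [D b]]]] :: [B [C [D a]]]] + [S [A [B [C [D b]]]]]]]]

8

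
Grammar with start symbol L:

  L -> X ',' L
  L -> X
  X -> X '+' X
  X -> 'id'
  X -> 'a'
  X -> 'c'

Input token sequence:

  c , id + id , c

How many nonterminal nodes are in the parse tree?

[L [X c] , [L [X [X id] + [X id]] , [L [X c]]]]

8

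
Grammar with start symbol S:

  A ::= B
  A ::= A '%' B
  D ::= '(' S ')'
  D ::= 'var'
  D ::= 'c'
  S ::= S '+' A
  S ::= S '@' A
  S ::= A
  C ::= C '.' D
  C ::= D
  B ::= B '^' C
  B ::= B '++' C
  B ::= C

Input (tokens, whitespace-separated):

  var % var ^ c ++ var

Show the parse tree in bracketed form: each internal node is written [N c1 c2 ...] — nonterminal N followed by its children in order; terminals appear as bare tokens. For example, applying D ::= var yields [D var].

[S [A [A [B [C [D var]]]] % [B [B [B [C [D var]]] ^ [C [D c]]] ++ [C [D var]]]]]

S
A
A % B
B % B
C % B
D % B
var % B
var % B ++ C
var % B ^ C ++ C
var % C ^ C ++ C
var % D ^ C ++ C
var % var ^ C ++ C
var % var ^ D ++ C
var % var ^ c ++ C
var % var ^ c ++ D
var % var ^ c ++ var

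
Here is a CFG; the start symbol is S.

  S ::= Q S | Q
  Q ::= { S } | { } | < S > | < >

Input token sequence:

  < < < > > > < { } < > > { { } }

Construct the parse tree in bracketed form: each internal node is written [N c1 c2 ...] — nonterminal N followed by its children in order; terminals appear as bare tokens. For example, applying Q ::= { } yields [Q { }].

[S [Q < [S [Q < [S [Q < >]] >]] >] [S [Q < [S [Q { }] [S [Q < >]]] >] [S [Q { [S [Q { }]] }]]]]

S
Q S
< S > S
< Q > S
< < S > > S
< < Q > > S
< < < > > > S
< < < > > > Q S
< < < > > > < S > S
< < < > > > < Q S > S
< < < > > > < { } S > S
< < < > > > < { } Q > S
< < < > > > < { } < > > S
< < < > > > < { } < > > Q
< < < > > > < { } < > > { S }
< < < > > > < { } < > > { Q }
< < < > > > < { } < > > { { } }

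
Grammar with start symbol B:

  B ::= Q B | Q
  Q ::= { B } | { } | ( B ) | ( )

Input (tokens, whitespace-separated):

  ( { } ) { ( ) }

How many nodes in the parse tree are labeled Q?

4

[B [Q ( [B [Q { }]] )] [B [Q { [B [Q ( )]] }]]]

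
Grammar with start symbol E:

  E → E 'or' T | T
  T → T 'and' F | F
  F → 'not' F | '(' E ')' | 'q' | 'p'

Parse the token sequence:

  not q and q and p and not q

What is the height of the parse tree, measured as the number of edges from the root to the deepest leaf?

[E [T [T [T [T [F not [F q]]] and [F q]] and [F p]] and [F not [F q]]]]

7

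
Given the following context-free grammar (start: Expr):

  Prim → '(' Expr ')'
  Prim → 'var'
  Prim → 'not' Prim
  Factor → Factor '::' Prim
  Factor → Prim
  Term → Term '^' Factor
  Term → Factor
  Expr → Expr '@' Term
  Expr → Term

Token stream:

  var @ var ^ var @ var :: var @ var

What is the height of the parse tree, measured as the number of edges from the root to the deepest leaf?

7

[Expr [Expr [Expr [Expr [Term [Factor [Prim var]]]] @ [Term [Term [Factor [Prim var]]] ^ [Factor [Prim var]]]] @ [Term [Factor [Factor [Prim var]] :: [Prim var]]]] @ [Term [Factor [Prim var]]]]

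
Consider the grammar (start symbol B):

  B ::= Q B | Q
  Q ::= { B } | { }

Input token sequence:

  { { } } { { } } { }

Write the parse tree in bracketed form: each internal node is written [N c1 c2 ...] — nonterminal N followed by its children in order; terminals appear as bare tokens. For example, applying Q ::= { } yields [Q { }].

[B [Q { [B [Q { }]] }] [B [Q { [B [Q { }]] }] [B [Q { }]]]]

B
Q B
{ B } B
{ Q } B
{ { } } B
{ { } } Q B
{ { } } { B } B
{ { } } { Q } B
{ { } } { { } } B
{ { } } { { } } Q
{ { } } { { } } { }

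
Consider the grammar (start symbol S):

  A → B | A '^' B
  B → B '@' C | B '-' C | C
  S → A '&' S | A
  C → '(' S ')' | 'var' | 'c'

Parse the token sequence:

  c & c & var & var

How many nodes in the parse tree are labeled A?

[S [A [B [C c]]] & [S [A [B [C c]]] & [S [A [B [C var]]] & [S [A [B [C var]]]]]]]

4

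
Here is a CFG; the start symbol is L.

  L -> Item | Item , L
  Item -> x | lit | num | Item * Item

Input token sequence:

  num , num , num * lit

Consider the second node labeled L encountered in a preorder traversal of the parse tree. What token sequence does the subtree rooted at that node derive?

[L [Item num] , [L [Item num] , [L [Item [Item num] * [Item lit]]]]]

num , num * lit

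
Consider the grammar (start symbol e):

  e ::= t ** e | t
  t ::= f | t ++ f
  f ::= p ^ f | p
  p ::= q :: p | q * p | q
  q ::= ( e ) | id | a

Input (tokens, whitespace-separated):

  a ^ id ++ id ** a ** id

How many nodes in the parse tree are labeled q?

5

[e [t [t [f [p [q a]] ^ [f [p [q id]]]]] ++ [f [p [q id]]]] ** [e [t [f [p [q a]]]] ** [e [t [f [p [q id]]]]]]]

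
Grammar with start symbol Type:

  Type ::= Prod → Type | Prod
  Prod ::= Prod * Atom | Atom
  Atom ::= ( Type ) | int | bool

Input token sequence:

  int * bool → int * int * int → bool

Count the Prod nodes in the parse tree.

6

[Type [Prod [Prod [Atom int]] * [Atom bool]] → [Type [Prod [Prod [Prod [Atom int]] * [Atom int]] * [Atom int]] → [Type [Prod [Atom bool]]]]]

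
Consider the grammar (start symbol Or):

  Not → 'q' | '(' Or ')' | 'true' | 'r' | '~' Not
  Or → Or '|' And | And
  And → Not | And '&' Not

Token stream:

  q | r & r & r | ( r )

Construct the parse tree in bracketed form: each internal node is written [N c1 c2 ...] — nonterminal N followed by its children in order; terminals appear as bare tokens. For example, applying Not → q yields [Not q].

[Or [Or [Or [And [Not q]]] | [And [And [And [Not r]] & [Not r]] & [Not r]]] | [And [Not ( [Or [And [Not r]]] )]]]

Or
Or | And
Or | And | And
And | And | And
Not | And | And
q | And | And
q | And & Not | And
q | And & Not & Not | And
q | Not & Not & Not | And
q | r & Not & Not | And
q | r & r & Not | And
q | r & r & r | And
q | r & r & r | Not
q | r & r & r | ( Or )
q | r & r & r | ( And )
q | r & r & r | ( Not )
q | r & r & r | ( r )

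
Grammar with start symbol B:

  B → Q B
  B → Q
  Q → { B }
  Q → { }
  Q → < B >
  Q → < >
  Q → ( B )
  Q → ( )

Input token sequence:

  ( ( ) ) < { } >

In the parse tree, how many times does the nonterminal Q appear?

[B [Q ( [B [Q ( )]] )] [B [Q < [B [Q { }]] >]]]

4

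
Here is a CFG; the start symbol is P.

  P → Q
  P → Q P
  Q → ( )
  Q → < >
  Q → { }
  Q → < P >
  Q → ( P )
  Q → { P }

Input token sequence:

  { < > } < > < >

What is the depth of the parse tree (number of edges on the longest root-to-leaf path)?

[P [Q { [P [Q < >]] }] [P [Q < >] [P [Q < >]]]]

4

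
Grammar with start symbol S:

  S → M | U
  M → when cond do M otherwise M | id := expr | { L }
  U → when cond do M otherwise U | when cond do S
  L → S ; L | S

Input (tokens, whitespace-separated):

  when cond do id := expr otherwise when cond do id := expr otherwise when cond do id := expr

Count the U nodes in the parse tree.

3

[S [U when cond do [M id := expr] otherwise [U when cond do [M id := expr] otherwise [U when cond do [S [M id := expr]]]]]]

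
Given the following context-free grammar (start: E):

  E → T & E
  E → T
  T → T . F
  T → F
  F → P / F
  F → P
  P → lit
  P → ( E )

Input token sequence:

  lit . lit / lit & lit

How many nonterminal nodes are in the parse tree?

[E [T [T [F [P lit]]] . [F [P lit] / [F [P lit]]]] & [E [T [F [P lit]]]]]

13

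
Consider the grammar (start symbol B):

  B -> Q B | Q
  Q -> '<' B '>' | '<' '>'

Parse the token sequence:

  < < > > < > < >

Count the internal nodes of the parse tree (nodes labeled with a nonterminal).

8

[B [Q < [B [Q < >]] >] [B [Q < >] [B [Q < >]]]]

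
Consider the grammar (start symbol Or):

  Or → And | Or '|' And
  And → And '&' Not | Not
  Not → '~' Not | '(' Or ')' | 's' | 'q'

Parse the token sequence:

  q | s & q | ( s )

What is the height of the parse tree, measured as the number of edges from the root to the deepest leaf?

[Or [Or [Or [And [Not q]]] | [And [And [Not s]] & [Not q]]] | [And [Not ( [Or [And [Not s]]] )]]]

6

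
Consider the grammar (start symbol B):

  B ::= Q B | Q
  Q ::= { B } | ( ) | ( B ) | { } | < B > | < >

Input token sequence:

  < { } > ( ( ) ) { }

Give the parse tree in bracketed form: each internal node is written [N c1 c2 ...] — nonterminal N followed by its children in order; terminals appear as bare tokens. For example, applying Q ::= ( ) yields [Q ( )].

[B [Q < [B [Q { }]] >] [B [Q ( [B [Q ( )]] )] [B [Q { }]]]]

B
Q B
< B > B
< Q > B
< { } > B
< { } > Q B
< { } > ( B ) B
< { } > ( Q ) B
< { } > ( ( ) ) B
< { } > ( ( ) ) Q
< { } > ( ( ) ) { }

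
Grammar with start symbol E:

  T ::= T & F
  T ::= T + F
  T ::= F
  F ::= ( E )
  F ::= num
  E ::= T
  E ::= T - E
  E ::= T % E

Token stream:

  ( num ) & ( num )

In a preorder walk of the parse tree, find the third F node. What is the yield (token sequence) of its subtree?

( num )

[E [T [T [F ( [E [T [F num]]] )]] & [F ( [E [T [F num]]] )]]]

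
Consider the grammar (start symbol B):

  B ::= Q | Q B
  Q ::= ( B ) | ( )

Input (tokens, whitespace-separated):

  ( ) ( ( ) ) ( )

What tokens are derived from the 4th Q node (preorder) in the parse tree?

( )

[B [Q ( )] [B [Q ( [B [Q ( )]] )] [B [Q ( )]]]]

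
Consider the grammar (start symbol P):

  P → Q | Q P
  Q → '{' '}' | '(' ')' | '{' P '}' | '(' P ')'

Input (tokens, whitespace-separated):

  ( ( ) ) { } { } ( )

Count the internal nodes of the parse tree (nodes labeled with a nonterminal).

10

[P [Q ( [P [Q ( )]] )] [P [Q { }] [P [Q { }] [P [Q ( )]]]]]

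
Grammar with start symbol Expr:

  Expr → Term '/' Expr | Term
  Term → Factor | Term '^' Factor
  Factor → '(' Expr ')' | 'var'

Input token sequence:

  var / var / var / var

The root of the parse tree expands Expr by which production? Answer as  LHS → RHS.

[Expr [Term [Factor var]] / [Expr [Term [Factor var]] / [Expr [Term [Factor var]] / [Expr [Term [Factor var]]]]]]

Expr → Term '/' Expr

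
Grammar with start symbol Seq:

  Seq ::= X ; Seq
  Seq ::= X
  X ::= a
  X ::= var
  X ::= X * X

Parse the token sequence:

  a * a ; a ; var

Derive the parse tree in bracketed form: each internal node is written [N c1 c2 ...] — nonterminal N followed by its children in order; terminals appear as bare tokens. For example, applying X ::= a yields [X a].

Seq
X ; Seq
X * X ; Seq
a * X ; Seq
a * a ; Seq
a * a ; X ; Seq
a * a ; a ; Seq
a * a ; a ; X
a * a ; a ; var

[Seq [X [X a] * [X a]] ; [Seq [X a] ; [Seq [X var]]]]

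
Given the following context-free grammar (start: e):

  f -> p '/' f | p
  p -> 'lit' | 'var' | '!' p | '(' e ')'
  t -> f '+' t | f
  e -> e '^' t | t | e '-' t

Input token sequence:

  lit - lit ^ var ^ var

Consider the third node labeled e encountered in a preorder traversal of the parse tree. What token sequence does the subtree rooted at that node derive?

lit - lit

[e [e [e [e [t [f [p lit]]]] - [t [f [p lit]]]] ^ [t [f [p var]]]] ^ [t [f [p var]]]]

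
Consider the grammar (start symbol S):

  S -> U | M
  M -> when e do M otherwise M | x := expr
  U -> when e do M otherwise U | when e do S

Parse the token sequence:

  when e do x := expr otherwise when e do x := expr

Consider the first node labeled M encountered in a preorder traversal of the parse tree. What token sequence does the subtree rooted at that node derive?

[S [U when e do [M x := expr] otherwise [U when e do [S [M x := expr]]]]]

x := expr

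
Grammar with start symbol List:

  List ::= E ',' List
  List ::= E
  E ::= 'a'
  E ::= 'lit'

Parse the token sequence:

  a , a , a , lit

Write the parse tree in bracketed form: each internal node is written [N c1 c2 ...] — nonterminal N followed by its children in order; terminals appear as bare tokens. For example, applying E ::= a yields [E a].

[List [E a] , [List [E a] , [List [E a] , [List [E lit]]]]]

List
E , List
a , List
a , E , List
a , a , List
a , a , E , List
a , a , a , List
a , a , a , E
a , a , a , lit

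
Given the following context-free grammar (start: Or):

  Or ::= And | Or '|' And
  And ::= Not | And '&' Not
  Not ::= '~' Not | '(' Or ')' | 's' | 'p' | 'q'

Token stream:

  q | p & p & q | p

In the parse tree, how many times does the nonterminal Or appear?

[Or [Or [Or [And [Not q]]] | [And [And [And [Not p]] & [Not p]] & [Not q]]] | [And [Not p]]]

3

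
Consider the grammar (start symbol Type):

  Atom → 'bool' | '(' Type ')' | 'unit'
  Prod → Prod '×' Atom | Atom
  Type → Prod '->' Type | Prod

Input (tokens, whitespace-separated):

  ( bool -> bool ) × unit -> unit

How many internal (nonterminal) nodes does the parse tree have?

14

[Type [Prod [Prod [Atom ( [Type [Prod [Atom bool]] -> [Type [Prod [Atom bool]]]] )]] × [Atom unit]] -> [Type [Prod [Atom unit]]]]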